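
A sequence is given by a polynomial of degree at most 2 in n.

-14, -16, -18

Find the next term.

-20

First differences: -2, -2
Constant first difference = -2, so extend:
-18 − 2 = -20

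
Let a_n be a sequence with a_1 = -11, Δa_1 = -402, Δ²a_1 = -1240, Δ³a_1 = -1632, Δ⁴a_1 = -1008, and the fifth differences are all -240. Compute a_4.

-6569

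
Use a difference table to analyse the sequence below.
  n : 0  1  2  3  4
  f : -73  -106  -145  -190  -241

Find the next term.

-33, -39, -45, -51
-6, -6, -6
The second differences are constant (-6).
-51 − 6 = -57;  -241 − 57 = -298

-298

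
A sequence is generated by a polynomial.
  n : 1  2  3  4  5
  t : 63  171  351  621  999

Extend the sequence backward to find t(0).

9

D1: 108  180  270  378
D2: 72  90  108
D3: 18  18
The third differences are constant at 18.
Work back: 72 − 18 = 54;  108 − 54 = 54;  63 − 54 = 9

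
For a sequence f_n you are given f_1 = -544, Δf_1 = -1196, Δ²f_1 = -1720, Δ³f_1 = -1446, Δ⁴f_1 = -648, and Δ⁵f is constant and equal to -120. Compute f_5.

Build the table forward from the leading diagonal:
Fifth differences: -120  -120  -120  -120  -120
Fourth differences: -648  -768  -888  -1008  -1128
Third differences: -1446  -2094  -2862  -3750  -4758
Second differences: -1720  -3166  -5260  -8122  -11872
First differences: -1196  -2916  -6082  -11342  -19464
f: -544  -1740  -4656  -10738  -22080

-22080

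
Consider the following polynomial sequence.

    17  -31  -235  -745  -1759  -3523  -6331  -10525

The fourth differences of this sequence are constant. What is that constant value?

-48

First differences: -48, -204, -510, -1014, -1764, -2808, -4194
Second differences: -156, -306, -504, -750, -1044, -1386
Third differences: -150, -198, -246, -294, -342
Fourth differences: -48, -48, -48, -48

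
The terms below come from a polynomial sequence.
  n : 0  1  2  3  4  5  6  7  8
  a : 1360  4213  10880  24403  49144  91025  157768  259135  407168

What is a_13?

2458633

First differences: 2853 , 6667 , 13523 , 24741 , 41881 , 66743 , 101367 , 148033
Second differences: 3814 , 6856 , 11218 , 17140 , 24862 , 34624 , 46666
Third differences: 3042 , 4362 , 5922 , 7722 , 9762 , 12042
Fourth differences: 1320 , 1560 , 1800 , 2040 , 2280
Fifth differences: 240 , 240 , 240 , 240
The fifth differences are constant (240).
2280 + 240 = 2520;  12042 + 2520 = 14562;  46666 + 14562 = 61228;  148033 + 61228 = 209261;  407168 + 209261 = 616429
2520 + 240 = 2760;  14562 + 2760 = 17322;  61228 + 17322 = 78550;  209261 + 78550 = 287811;  616429 + 287811 = 904240
2760 + 240 = 3000;  17322 + 3000 = 20322;  78550 + 20322 = 98872;  287811 + 98872 = 386683;  904240 + 386683 = 1290923
3000 + 240 = 3240;  20322 + 3240 = 23562;  98872 + 23562 = 122434;  386683 + 122434 = 509117;  1290923 + 509117 = 1800040
3240 + 240 = 3480;  23562 + 3480 = 27042;  122434 + 27042 = 149476;  509117 + 149476 = 658593;  1800040 + 658593 = 2458633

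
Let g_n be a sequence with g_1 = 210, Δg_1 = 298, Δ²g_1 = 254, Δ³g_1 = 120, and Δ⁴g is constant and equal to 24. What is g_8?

Build the table forward from the leading diagonal:
Fourth differences: 24, 24, 24, 24, 24, 24, 24, 24
Third differences: 120, 144, 168, 192, 216, 240, 264, 288
Second differences: 254, 374, 518, 686, 878, 1094, 1334, 1598
First differences: 298, 552, 926, 1444, 2130, 3008, 4102, 5436
g: 210, 508, 1060, 1986, 3430, 5560, 8568, 12670

12670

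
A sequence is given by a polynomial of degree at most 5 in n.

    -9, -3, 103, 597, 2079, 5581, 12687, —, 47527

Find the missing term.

Using the first 7 terms:
D1: 6, 106, 494, 1482, 3502, 7106
D2: 100, 388, 988, 2020, 3604
D3: 288, 600, 1032, 1584
D4: 312, 432, 552
D5: 120, 120
Constant fifth difference = 120.
Extend forward: 552 + 120 = 672;  1584 + 672 = 2256;  3604 + 2256 = 5860;  7106 + 5860 = 12966;  12687 + 12966 = 25653

25653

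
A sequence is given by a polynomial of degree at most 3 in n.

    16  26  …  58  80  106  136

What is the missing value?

40

Using the last 4 terms:
22  26  30
4  4
Constant second difference = 4.
Extend backward: 22 − 4 = 18;  58 − 18 = 40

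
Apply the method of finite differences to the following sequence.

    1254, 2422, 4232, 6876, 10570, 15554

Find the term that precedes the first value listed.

560

Δ: 1168, 1810, 2644, 3694, 4984
Δ²: 642, 834, 1050, 1290
Δ³: 192, 216, 240
Δ⁴: 24, 24
The fourth differences are constant at 24.
Work back: 192 − 24 = 168;  642 − 168 = 474;  1168 − 474 = 694;  1254 − 694 = 560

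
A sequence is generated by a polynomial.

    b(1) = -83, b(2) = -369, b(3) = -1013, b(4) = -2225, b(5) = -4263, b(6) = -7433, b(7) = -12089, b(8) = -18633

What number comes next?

-27515

D1: -286, -644, -1212, -2038, -3170, -4656, -6544
D2: -358, -568, -826, -1132, -1486, -1888
D3: -210, -258, -306, -354, -402
D4: -48, -48, -48, -48
Constant fourth difference = -48, so extend:
-402 − 48 = -450;  -1888 − 450 = -2338;  -6544 − 2338 = -8882;  -18633 − 8882 = -27515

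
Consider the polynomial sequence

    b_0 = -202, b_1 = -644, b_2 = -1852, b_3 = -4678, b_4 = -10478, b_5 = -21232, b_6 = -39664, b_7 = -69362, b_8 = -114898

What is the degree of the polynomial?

5

Δ: -442, -1208, -2826, -5800, -10754, -18432, -29698, -45536
Δ²: -766, -1618, -2974, -4954, -7678, -11266, -15838
Δ³: -852, -1356, -1980, -2724, -3588, -4572
Δ⁴: -504, -624, -744, -864, -984
Δ⁵: -120, -120, -120, -120
The fifth differences are constant, so the polynomial has degree 5.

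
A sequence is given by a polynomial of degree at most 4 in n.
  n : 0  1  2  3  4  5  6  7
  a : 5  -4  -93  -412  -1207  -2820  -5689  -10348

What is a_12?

-85903

First differences: -9  -89  -319  -795  -1613  -2869  -4659
Second differences: -80  -230  -476  -818  -1256  -1790
Third differences: -150  -246  -342  -438  -534
Fourth differences: -96  -96  -96  -96
Constant fourth difference = -96, so extend:
-534 − 96 = -630;  -1790 − 630 = -2420;  -4659 − 2420 = -7079;  -10348 − 7079 = -17427
-630 − 96 = -726;  -2420 − 726 = -3146;  -7079 − 3146 = -10225;  -17427 − 10225 = -27652
-726 − 96 = -822;  -3146 − 822 = -3968;  -10225 − 3968 = -14193;  -27652 − 14193 = -41845
-822 − 96 = -918;  -3968 − 918 = -4886;  -14193 − 4886 = -19079;  -41845 − 19079 = -60924
-918 − 96 = -1014;  -4886 − 1014 = -5900;  -19079 − 5900 = -24979;  -60924 − 24979 = -85903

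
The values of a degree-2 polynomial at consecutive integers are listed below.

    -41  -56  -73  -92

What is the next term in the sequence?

-15, -17, -19
-2, -2
The second differences are constant (-2).
-19 − 2 = -21;  -92 − 21 = -113

-113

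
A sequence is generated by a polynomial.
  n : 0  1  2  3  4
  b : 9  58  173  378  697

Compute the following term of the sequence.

First differences: 49, 115, 205, 319
Second differences: 66, 90, 114
Third differences: 24, 24
The third differences are constant (24).
114 + 24 = 138;  319 + 138 = 457;  697 + 457 = 1154

1154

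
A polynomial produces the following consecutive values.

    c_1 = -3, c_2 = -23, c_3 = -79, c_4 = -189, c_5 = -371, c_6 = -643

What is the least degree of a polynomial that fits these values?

3

Δ: -20, -56, -110, -182, -272
Δ²: -36, -54, -72, -90
Δ³: -18, -18, -18
The third differences are constant, so the polynomial has degree 3.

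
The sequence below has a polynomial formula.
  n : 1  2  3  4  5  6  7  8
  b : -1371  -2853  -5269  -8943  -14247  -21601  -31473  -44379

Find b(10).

-1482 , -2416 , -3674 , -5304 , -7354 , -9872 , -12906
-934 , -1258 , -1630 , -2050 , -2518 , -3034
-324 , -372 , -420 , -468 , -516
-48 , -48 , -48 , -48
Constant fourth difference = -48, so extend:
-516 − 48 = -564;  -3034 − 564 = -3598;  -12906 − 3598 = -16504;  -44379 − 16504 = -60883
-564 − 48 = -612;  -3598 − 612 = -4210;  -16504 − 4210 = -20714;  -60883 − 20714 = -81597

-81597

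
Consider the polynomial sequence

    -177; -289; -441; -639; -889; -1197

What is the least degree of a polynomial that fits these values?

First differences: -112, -152, -198, -250, -308
Second differences: -40, -46, -52, -58
Third differences: -6, -6, -6
The third differences are constant, so the polynomial has degree 3.

3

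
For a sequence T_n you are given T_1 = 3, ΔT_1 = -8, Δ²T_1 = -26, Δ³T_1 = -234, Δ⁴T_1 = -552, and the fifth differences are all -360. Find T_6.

-5757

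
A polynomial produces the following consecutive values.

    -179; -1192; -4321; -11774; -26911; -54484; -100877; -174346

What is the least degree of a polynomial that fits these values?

5

D1: -1013, -3129, -7453, -15137, -27573, -46393, -73469
D2: -2116, -4324, -7684, -12436, -18820, -27076
D3: -2208, -3360, -4752, -6384, -8256
D4: -1152, -1392, -1632, -1872
D5: -240, -240, -240
The fifth differences are constant, so the polynomial has degree 5.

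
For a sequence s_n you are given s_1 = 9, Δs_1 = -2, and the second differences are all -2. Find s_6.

-21

Build the table forward from the leading diagonal:
Second differences: -2, -2, -2, -2, -2, -2
First differences: -2, -4, -6, -8, -10, -12
s: 9, 7, 3, -3, -11, -21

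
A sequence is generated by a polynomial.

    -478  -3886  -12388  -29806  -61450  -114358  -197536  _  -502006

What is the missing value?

-322198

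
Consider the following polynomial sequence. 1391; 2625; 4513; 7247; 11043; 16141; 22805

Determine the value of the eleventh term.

71241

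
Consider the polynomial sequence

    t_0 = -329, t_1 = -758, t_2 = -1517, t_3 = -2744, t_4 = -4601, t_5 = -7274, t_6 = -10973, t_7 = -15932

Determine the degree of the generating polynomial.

D1: -429, -759, -1227, -1857, -2673, -3699, -4959
D2: -330, -468, -630, -816, -1026, -1260
D3: -138, -162, -186, -210, -234
D4: -24, -24, -24, -24
The fourth differences are constant, so the polynomial has degree 4.

4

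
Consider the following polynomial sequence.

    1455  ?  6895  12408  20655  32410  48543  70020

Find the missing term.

Using the last 6 terms:
5513, 8247, 11755, 16133, 21477
2734, 3508, 4378, 5344
774, 870, 966
96, 96
Constant fourth difference = 96.
Extend backward: 774 − 96 = 678;  2734 − 678 = 2056;  5513 − 2056 = 3457;  6895 − 3457 = 3438

3438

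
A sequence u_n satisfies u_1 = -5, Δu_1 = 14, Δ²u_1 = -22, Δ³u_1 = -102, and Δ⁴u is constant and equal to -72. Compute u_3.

Build the table forward from the leading diagonal:
D4: -72  -72  -72
D3: -102  -174  -246
D2: -22  -124  -298
D1: 14  -8  -132
u: -5  9  1

1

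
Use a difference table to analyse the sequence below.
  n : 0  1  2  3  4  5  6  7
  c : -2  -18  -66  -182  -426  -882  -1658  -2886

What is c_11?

-15798

First differences: -16 , -48 , -116 , -244 , -456 , -776 , -1228
Second differences: -32 , -68 , -128 , -212 , -320 , -452
Third differences: -36 , -60 , -84 , -108 , -132
Fourth differences: -24 , -24 , -24 , -24
The fourth differences are constant (-24).
-132 − 24 = -156;  -452 − 156 = -608;  -1228 − 608 = -1836;  -2886 − 1836 = -4722
-156 − 24 = -180;  -608 − 180 = -788;  -1836 − 788 = -2624;  -4722 − 2624 = -7346
-180 − 24 = -204;  -788 − 204 = -992;  -2624 − 992 = -3616;  -7346 − 3616 = -10962
-204 − 24 = -228;  -992 − 228 = -1220;  -3616 − 1220 = -4836;  -10962 − 4836 = -15798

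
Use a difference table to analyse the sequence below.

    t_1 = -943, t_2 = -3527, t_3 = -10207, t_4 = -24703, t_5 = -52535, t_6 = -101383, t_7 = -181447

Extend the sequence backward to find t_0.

-175

First differences: -2584, -6680, -14496, -27832, -48848, -80064
Second differences: -4096, -7816, -13336, -21016, -31216
Third differences: -3720, -5520, -7680, -10200
Fourth differences: -1800, -2160, -2520
Fifth differences: -360, -360
The fifth differences are constant at -360.
Work back: -1800 + 360 = -1440;  -3720 + 1440 = -2280;  -4096 + 2280 = -1816;  -2584 + 1816 = -768;  -943 + 768 = -175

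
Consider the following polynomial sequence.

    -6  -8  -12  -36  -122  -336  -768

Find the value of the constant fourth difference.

-24

D1: -2, -4, -24, -86, -214, -432
D2: -2, -20, -62, -128, -218
D3: -18, -42, -66, -90
D4: -24, -24, -24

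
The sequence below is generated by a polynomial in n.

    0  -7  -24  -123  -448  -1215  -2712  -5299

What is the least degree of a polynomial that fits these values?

4

-7, -17, -99, -325, -767, -1497, -2587
-10, -82, -226, -442, -730, -1090
-72, -144, -216, -288, -360
-72, -72, -72, -72
The fourth differences are constant, so the polynomial has degree 4.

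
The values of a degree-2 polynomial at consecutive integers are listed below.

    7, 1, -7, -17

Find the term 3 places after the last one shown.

-59

First differences: -6 , -8 , -10
Second differences: -2 , -2
The second differences are constant (-2).
-10 − 2 = -12;  -17 − 12 = -29
-12 − 2 = -14;  -29 − 14 = -43
-14 − 2 = -16;  -43 − 16 = -59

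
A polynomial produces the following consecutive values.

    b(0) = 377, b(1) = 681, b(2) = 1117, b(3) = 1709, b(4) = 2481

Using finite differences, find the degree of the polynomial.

304, 436, 592, 772
132, 156, 180
24, 24
The third differences are constant, so the polynomial has degree 3.

3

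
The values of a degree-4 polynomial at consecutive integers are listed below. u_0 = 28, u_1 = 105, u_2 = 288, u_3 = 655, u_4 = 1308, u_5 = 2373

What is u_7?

D1: 77, 183, 367, 653, 1065
D2: 106, 184, 286, 412
D3: 78, 102, 126
D4: 24, 24
Fourth differences constant at 24.
126 + 24 = 150;  412 + 150 = 562;  1065 + 562 = 1627;  2373 + 1627 = 4000
150 + 24 = 174;  562 + 174 = 736;  1627 + 736 = 2363;  4000 + 2363 = 6363

6363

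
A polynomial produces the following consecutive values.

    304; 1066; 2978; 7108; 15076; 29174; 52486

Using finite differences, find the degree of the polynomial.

762, 1912, 4130, 7968, 14098, 23312
1150, 2218, 3838, 6130, 9214
1068, 1620, 2292, 3084
552, 672, 792
120, 120
The fifth differences are constant, so the polynomial has degree 5.

5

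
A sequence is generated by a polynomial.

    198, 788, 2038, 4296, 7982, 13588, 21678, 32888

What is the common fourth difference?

72

Δ: 590, 1250, 2258, 3686, 5606, 8090, 11210
Δ²: 660, 1008, 1428, 1920, 2484, 3120
Δ³: 348, 420, 492, 564, 636
Δ⁴: 72, 72, 72, 72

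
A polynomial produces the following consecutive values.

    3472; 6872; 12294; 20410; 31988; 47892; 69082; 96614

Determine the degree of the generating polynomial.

4

D1: 3400, 5422, 8116, 11578, 15904, 21190, 27532
D2: 2022, 2694, 3462, 4326, 5286, 6342
D3: 672, 768, 864, 960, 1056
D4: 96, 96, 96, 96
The fourth differences are constant, so the polynomial has degree 4.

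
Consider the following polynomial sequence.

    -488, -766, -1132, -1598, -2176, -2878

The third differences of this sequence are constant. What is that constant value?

-12

First differences: -278, -366, -466, -578, -702
Second differences: -88, -100, -112, -124
Third differences: -12, -12, -12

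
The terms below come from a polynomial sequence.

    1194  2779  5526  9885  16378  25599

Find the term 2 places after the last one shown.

First differences: 1585, 2747, 4359, 6493, 9221
Second differences: 1162, 1612, 2134, 2728
Third differences: 450, 522, 594
Fourth differences: 72, 72
The fourth differences are constant (72).
594 + 72 = 666;  2728 + 666 = 3394;  9221 + 3394 = 12615;  25599 + 12615 = 38214
666 + 72 = 738;  3394 + 738 = 4132;  12615 + 4132 = 16747;  38214 + 16747 = 54961

54961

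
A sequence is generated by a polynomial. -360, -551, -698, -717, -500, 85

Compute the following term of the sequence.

Δ: -191 , -147 , -19 , 217 , 585
Δ²: 44 , 128 , 236 , 368
Δ³: 84 , 108 , 132
Δ⁴: 24 , 24
Fourth differences constant at 24.
132 + 24 = 156;  368 + 156 = 524;  585 + 524 = 1109;  85 + 1109 = 1194

1194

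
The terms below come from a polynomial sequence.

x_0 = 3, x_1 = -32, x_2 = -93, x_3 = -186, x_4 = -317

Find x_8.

-1341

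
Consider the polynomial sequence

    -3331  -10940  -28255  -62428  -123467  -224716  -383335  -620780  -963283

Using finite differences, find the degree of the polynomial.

5

D1: -7609, -17315, -34173, -61039, -101249, -158619, -237445, -342503
D2: -9706, -16858, -26866, -40210, -57370, -78826, -105058
D3: -7152, -10008, -13344, -17160, -21456, -26232
D4: -2856, -3336, -3816, -4296, -4776
D5: -480, -480, -480, -480
The fifth differences are constant, so the polynomial has degree 5.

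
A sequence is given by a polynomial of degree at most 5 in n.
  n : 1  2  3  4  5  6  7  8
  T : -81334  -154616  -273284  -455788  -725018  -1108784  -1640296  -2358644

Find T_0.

-38948

First differences: -73282, -118668, -182504, -269230, -383766, -531512, -718348
Second differences: -45386, -63836, -86726, -114536, -147746, -186836
Third differences: -18450, -22890, -27810, -33210, -39090
Fourth differences: -4440, -4920, -5400, -5880
Fifth differences: -480, -480, -480
The fifth differences are constant at -480.
Work back: -4440 + 480 = -3960;  -18450 + 3960 = -14490;  -45386 + 14490 = -30896;  -73282 + 30896 = -42386;  -81334 + 42386 = -38948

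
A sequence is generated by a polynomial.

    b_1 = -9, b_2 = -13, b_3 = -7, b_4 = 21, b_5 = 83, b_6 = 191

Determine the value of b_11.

D1: -4 , 6 , 28 , 62 , 108
D2: 10 , 22 , 34 , 46
D3: 12 , 12 , 12
Constant third difference = 12, so extend:
46 + 12 = 58;  108 + 58 = 166;  191 + 166 = 357
58 + 12 = 70;  166 + 70 = 236;  357 + 236 = 593
70 + 12 = 82;  236 + 82 = 318;  593 + 318 = 911
82 + 12 = 94;  318 + 94 = 412;  911 + 412 = 1323
94 + 12 = 106;  412 + 106 = 518;  1323 + 518 = 1841

1841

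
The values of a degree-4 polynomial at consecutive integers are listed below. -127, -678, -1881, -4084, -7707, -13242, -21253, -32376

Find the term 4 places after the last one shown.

First differences: -551, -1203, -2203, -3623, -5535, -8011, -11123
Second differences: -652, -1000, -1420, -1912, -2476, -3112
Third differences: -348, -420, -492, -564, -636
Fourth differences: -72, -72, -72, -72
Constant fourth difference = -72, so extend:
-636 − 72 = -708;  -3112 − 708 = -3820;  -11123 − 3820 = -14943;  -32376 − 14943 = -47319
-708 − 72 = -780;  -3820 − 780 = -4600;  -14943 − 4600 = -19543;  -47319 − 19543 = -66862
-780 − 72 = -852;  -4600 − 852 = -5452;  -19543 − 5452 = -24995;  -66862 − 24995 = -91857
-852 − 72 = -924;  -5452 − 924 = -6376;  -24995 − 6376 = -31371;  -91857 − 31371 = -123228

-123228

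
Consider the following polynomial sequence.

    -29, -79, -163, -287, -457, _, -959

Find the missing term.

-679

Using the first 5 terms:
Δ: -50, -84, -124, -170
Δ²: -34, -40, -46
Δ³: -6, -6
Constant third difference = -6.
Extend forward: -46 − 6 = -52;  -170 − 52 = -222;  -457 − 222 = -679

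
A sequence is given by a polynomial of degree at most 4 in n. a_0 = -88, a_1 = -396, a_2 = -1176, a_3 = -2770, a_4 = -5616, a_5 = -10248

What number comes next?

-308 , -780 , -1594 , -2846 , -4632
-472 , -814 , -1252 , -1786
-342 , -438 , -534
-96 , -96
Constant fourth difference = -96, so extend:
-534 − 96 = -630;  -1786 − 630 = -2416;  -4632 − 2416 = -7048;  -10248 − 7048 = -17296

-17296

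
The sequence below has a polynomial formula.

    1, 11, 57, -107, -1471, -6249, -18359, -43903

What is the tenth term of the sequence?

First differences: 10 , 46 , -164 , -1364 , -4778 , -12110 , -25544
Second differences: 36 , -210 , -1200 , -3414 , -7332 , -13434
Third differences: -246 , -990 , -2214 , -3918 , -6102
Fourth differences: -744 , -1224 , -1704 , -2184
Fifth differences: -480 , -480 , -480
The fifth differences are constant (-480).
-2184 − 480 = -2664;  -6102 − 2664 = -8766;  -13434 − 8766 = -22200;  -25544 − 22200 = -47744;  -43903 − 47744 = -91647
-2664 − 480 = -3144;  -8766 − 3144 = -11910;  -22200 − 11910 = -34110;  -47744 − 34110 = -81854;  -91647 − 81854 = -173501

-173501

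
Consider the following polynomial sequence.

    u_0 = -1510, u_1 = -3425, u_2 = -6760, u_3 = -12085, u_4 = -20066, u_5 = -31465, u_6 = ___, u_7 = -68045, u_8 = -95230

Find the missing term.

Using the first 6 terms:
-1915  -3335  -5325  -7981  -11399
-1420  -1990  -2656  -3418
-570  -666  -762
-96  -96
Constant fourth difference = -96.
Extend forward: -762 − 96 = -858;  -3418 − 858 = -4276;  -11399 − 4276 = -15675;  -31465 − 15675 = -47140

-47140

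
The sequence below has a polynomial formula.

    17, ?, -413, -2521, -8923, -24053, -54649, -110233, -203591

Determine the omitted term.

11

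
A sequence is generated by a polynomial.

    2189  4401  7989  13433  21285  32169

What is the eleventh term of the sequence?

158949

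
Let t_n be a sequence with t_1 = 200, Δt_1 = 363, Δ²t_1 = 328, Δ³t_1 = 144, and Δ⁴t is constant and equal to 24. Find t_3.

Build the table forward from the leading diagonal:
Δ⁴: 24, 24, 24
Δ³: 144, 168, 192
Δ²: 328, 472, 640
Δ: 363, 691, 1163
t: 200, 563, 1254

1254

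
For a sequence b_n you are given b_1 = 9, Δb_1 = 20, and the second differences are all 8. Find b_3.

Build the table forward from the leading diagonal:
D2: 8  8  8
D1: 20  28  36
b: 9  29  57

57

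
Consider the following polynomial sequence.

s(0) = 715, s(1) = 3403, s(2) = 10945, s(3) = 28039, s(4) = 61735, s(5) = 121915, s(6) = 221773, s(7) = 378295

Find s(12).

D1: 2688  7542  17094  33696  60180  99858  156522
D2: 4854  9552  16602  26484  39678  56664
D3: 4698  7050  9882  13194  16986
D4: 2352  2832  3312  3792
D5: 480  480  480
The fifth differences are constant (480).
3792 + 480 = 4272;  16986 + 4272 = 21258;  56664 + 21258 = 77922;  156522 + 77922 = 234444;  378295 + 234444 = 612739
4272 + 480 = 4752;  21258 + 4752 = 26010;  77922 + 26010 = 103932;  234444 + 103932 = 338376;  612739 + 338376 = 951115
4752 + 480 = 5232;  26010 + 5232 = 31242;  103932 + 31242 = 135174;  338376 + 135174 = 473550;  951115 + 473550 = 1424665
5232 + 480 = 5712;  31242 + 5712 = 36954;  135174 + 36954 = 172128;  473550 + 172128 = 645678;  1424665 + 645678 = 2070343
5712 + 480 = 6192;  36954 + 6192 = 43146;  172128 + 43146 = 215274;  645678 + 215274 = 860952;  2070343 + 860952 = 2931295

2931295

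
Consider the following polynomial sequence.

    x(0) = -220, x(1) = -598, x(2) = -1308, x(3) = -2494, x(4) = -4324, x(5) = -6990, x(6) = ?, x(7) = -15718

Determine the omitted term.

-10708

Using the first 6 terms:
D1: -378, -710, -1186, -1830, -2666
D2: -332, -476, -644, -836
D3: -144, -168, -192
D4: -24, -24
Constant fourth difference = -24.
Extend forward: -192 − 24 = -216;  -836 − 216 = -1052;  -2666 − 1052 = -3718;  -6990 − 3718 = -10708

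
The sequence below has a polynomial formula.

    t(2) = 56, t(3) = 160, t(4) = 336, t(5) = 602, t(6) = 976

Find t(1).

6

104, 176, 266, 374
72, 90, 108
18, 18
The third differences are constant at 18.
Work back: 72 − 18 = 54;  104 − 54 = 50;  56 − 50 = 6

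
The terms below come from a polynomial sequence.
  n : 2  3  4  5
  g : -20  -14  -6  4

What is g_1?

-24

6  8  10
2  2
The second differences are constant at 2.
Work back: 6 − 2 = 4;  -20 − 4 = -24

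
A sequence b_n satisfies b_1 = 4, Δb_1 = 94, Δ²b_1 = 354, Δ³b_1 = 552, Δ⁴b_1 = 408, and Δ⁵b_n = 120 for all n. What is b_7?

23758

Build the table forward from the leading diagonal:
Fifth differences: 120  120  120  120  120  120  120
Fourth differences: 408  528  648  768  888  1008  1128
Third differences: 552  960  1488  2136  2904  3792  4800
Second differences: 354  906  1866  3354  5490  8394  12186
First differences: 94  448  1354  3220  6574  12064  20458
b: 4  98  546  1900  5120  11694  23758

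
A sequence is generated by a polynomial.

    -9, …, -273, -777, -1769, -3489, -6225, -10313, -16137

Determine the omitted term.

Using the last 7 terms:
First differences: -504  -992  -1720  -2736  -4088  -5824
Second differences: -488  -728  -1016  -1352  -1736
Third differences: -240  -288  -336  -384
Fourth differences: -48  -48  -48
Constant fourth difference = -48.
Extend backward: -240 + 48 = -192;  -488 + 192 = -296;  -504 + 296 = -208;  -273 + 208 = -65

-65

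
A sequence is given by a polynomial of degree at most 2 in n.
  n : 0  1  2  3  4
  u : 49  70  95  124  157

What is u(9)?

382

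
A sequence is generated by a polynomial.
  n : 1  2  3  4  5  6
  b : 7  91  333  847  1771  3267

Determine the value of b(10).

First differences: 84, 242, 514, 924, 1496
Second differences: 158, 272, 410, 572
Third differences: 114, 138, 162
Fourth differences: 24, 24
The fourth differences are constant (24).
162 + 24 = 186;  572 + 186 = 758;  1496 + 758 = 2254;  3267 + 2254 = 5521
186 + 24 = 210;  758 + 210 = 968;  2254 + 968 = 3222;  5521 + 3222 = 8743
210 + 24 = 234;  968 + 234 = 1202;  3222 + 1202 = 4424;  8743 + 4424 = 13167
234 + 24 = 258;  1202 + 258 = 1460;  4424 + 1460 = 5884;  13167 + 5884 = 19051

19051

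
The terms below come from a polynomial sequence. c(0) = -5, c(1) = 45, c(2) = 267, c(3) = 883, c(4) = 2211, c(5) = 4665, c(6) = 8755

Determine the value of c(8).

First differences: 50, 222, 616, 1328, 2454, 4090
Second differences: 172, 394, 712, 1126, 1636
Third differences: 222, 318, 414, 510
Fourth differences: 96, 96, 96
Fourth differences constant at 96.
510 + 96 = 606;  1636 + 606 = 2242;  4090 + 2242 = 6332;  8755 + 6332 = 15087
606 + 96 = 702;  2242 + 702 = 2944;  6332 + 2944 = 9276;  15087 + 9276 = 24363

24363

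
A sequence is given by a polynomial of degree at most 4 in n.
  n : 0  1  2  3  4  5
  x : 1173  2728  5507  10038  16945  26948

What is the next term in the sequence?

40863

1555, 2779, 4531, 6907, 10003
1224, 1752, 2376, 3096
528, 624, 720
96, 96
Constant fourth difference = 96, so extend:
720 + 96 = 816;  3096 + 816 = 3912;  10003 + 3912 = 13915;  26948 + 13915 = 40863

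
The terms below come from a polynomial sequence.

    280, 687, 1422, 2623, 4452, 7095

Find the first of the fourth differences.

First differences: 407, 735, 1201, 1829, 2643
Second differences: 328, 466, 628, 814
Third differences: 138, 162, 186
Fourth differences: 24, 24

24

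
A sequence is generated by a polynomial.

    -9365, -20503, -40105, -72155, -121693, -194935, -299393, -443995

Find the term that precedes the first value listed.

-3643

Δ: -11138  -19602  -32050  -49538  -73242  -104458  -144602
Δ²: -8464  -12448  -17488  -23704  -31216  -40144
Δ³: -3984  -5040  -6216  -7512  -8928
Δ⁴: -1056  -1176  -1296  -1416
Δ⁵: -120  -120  -120
The fifth differences are constant at -120.
Work back: -1056 + 120 = -936;  -3984 + 936 = -3048;  -8464 + 3048 = -5416;  -11138 + 5416 = -5722;  -9365 + 5722 = -3643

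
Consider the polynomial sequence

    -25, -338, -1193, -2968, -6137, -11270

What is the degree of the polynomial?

4

D1: -313, -855, -1775, -3169, -5133
D2: -542, -920, -1394, -1964
D3: -378, -474, -570
D4: -96, -96
The fourth differences are constant, so the polynomial has degree 4.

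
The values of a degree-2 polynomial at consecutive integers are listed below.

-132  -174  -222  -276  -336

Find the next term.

First differences: -42, -48, -54, -60
Second differences: -6, -6, -6
The second differences are constant (-6).
-60 − 6 = -66;  -336 − 66 = -402

-402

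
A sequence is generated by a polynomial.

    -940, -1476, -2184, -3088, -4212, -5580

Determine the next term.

First differences: -536  -708  -904  -1124  -1368
Second differences: -172  -196  -220  -244
Third differences: -24  -24  -24
Constant third difference = -24, so extend:
-244 − 24 = -268;  -1368 − 268 = -1636;  -5580 − 1636 = -7216

-7216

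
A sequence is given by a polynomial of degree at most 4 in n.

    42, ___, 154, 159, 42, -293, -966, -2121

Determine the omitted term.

Using the last 6 terms:
First differences: 5  -117  -335  -673  -1155
Second differences: -122  -218  -338  -482
Third differences: -96  -120  -144
Fourth differences: -24  -24
Constant fourth difference = -24.
Extend backward: -96 + 24 = -72;  -122 + 72 = -50;  5 + 50 = 55;  154 − 55 = 99

99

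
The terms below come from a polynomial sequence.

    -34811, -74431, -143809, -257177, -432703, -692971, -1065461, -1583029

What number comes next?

-2284387

D1: -39620, -69378, -113368, -175526, -260268, -372490, -517568
D2: -29758, -43990, -62158, -84742, -112222, -145078
D3: -14232, -18168, -22584, -27480, -32856
D4: -3936, -4416, -4896, -5376
D5: -480, -480, -480
Fifth differences constant at -480.
-5376 − 480 = -5856;  -32856 − 5856 = -38712;  -145078 − 38712 = -183790;  -517568 − 183790 = -701358;  -1583029 − 701358 = -2284387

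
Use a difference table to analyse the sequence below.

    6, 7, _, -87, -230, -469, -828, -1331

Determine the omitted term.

-16

Using the last 5 terms:
-143  -239  -359  -503
-96  -120  -144
-24  -24
Constant third difference = -24.
Extend backward: -96 + 24 = -72;  -143 + 72 = -71;  -87 + 71 = -16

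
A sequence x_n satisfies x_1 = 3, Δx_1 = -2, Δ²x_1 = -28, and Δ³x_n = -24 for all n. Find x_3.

Build the table forward from the leading diagonal:
D3: -24  -24  -24
D2: -28  -52  -76
D1: -2  -30  -82
x: 3  1  -29

-29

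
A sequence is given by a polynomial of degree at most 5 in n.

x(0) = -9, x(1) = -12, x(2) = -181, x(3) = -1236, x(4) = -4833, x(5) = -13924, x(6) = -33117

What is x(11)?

-603172

-3, -169, -1055, -3597, -9091, -19193
-166, -886, -2542, -5494, -10102
-720, -1656, -2952, -4608
-936, -1296, -1656
-360, -360
The fifth differences are constant (-360).
-1656 − 360 = -2016;  -4608 − 2016 = -6624;  -10102 − 6624 = -16726;  -19193 − 16726 = -35919;  -33117 − 35919 = -69036
-2016 − 360 = -2376;  -6624 − 2376 = -9000;  -16726 − 9000 = -25726;  -35919 − 25726 = -61645;  -69036 − 61645 = -130681
-2376 − 360 = -2736;  -9000 − 2736 = -11736;  -25726 − 11736 = -37462;  -61645 − 37462 = -99107;  -130681 − 99107 = -229788
-2736 − 360 = -3096;  -11736 − 3096 = -14832;  -37462 − 14832 = -52294;  -99107 − 52294 = -151401;  -229788 − 151401 = -381189
-3096 − 360 = -3456;  -14832 − 3456 = -18288;  -52294 − 18288 = -70582;  -151401 − 70582 = -221983;  -381189 − 221983 = -603172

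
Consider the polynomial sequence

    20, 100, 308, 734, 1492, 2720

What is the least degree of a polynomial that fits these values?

Δ: 80, 208, 426, 758, 1228
Δ²: 128, 218, 332, 470
Δ³: 90, 114, 138
Δ⁴: 24, 24
The fourth differences are constant, so the polynomial has degree 4.

4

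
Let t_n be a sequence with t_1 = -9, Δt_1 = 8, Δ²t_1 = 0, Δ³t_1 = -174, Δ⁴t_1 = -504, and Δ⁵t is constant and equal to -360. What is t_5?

-1177

Build the table forward from the leading diagonal:
Fifth differences: -360, -360, -360, -360, -360
Fourth differences: -504, -864, -1224, -1584, -1944
Third differences: -174, -678, -1542, -2766, -4350
Second differences: 0, -174, -852, -2394, -5160
First differences: 8, 8, -166, -1018, -3412
t: -9, -1, 7, -159, -1177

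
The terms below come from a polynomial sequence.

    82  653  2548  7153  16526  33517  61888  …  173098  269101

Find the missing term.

Using the first 7 terms:
571  1895  4605  9373  16991  28371
1324  2710  4768  7618  11380
1386  2058  2850  3762
672  792  912
120  120
Constant fifth difference = 120.
Extend forward: 912 + 120 = 1032;  3762 + 1032 = 4794;  11380 + 4794 = 16174;  28371 + 16174 = 44545;  61888 + 44545 = 106433

106433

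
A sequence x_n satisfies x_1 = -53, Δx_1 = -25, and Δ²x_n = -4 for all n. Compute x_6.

-218

Build the table forward from the leading diagonal:
Δ²: -4  -4  -4  -4  -4  -4
Δ: -25  -29  -33  -37  -41  -45
x: -53  -78  -107  -140  -177  -218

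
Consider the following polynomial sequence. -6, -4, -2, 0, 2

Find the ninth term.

2  2  2  2
The first differences are constant (2).
2 + 2 = 4
4 + 2 = 6
6 + 2 = 8
8 + 2 = 10

10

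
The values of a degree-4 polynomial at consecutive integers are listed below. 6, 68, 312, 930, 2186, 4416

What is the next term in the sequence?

8028

First differences: 62, 244, 618, 1256, 2230
Second differences: 182, 374, 638, 974
Third differences: 192, 264, 336
Fourth differences: 72, 72
The fourth differences are constant (72).
336 + 72 = 408;  974 + 408 = 1382;  2230 + 1382 = 3612;  4416 + 3612 = 8028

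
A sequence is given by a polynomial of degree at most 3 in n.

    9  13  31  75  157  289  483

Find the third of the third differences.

12

First differences: 4, 18, 44, 82, 132, 194
Second differences: 14, 26, 38, 50, 62
Third differences: 12, 12, 12, 12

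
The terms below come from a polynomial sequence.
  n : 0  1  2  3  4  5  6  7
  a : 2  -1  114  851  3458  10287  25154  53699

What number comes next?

-3, 115, 737, 2607, 6829, 14867, 28545
118, 622, 1870, 4222, 8038, 13678
504, 1248, 2352, 3816, 5640
744, 1104, 1464, 1824
360, 360, 360
The fifth differences are constant (360).
1824 + 360 = 2184;  5640 + 2184 = 7824;  13678 + 7824 = 21502;  28545 + 21502 = 50047;  53699 + 50047 = 103746

103746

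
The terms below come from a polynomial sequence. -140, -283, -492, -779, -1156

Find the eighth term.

-2947

-143, -209, -287, -377
-66, -78, -90
-12, -12
The third differences are constant (-12).
-90 − 12 = -102;  -377 − 102 = -479;  -1156 − 479 = -1635
-102 − 12 = -114;  -479 − 114 = -593;  -1635 − 593 = -2228
-114 − 12 = -126;  -593 − 126 = -719;  -2228 − 719 = -2947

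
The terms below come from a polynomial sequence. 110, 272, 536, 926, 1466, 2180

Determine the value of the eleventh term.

9200

Δ: 162 , 264 , 390 , 540 , 714
Δ²: 102 , 126 , 150 , 174
Δ³: 24 , 24 , 24
Constant third difference = 24, so extend:
174 + 24 = 198;  714 + 198 = 912;  2180 + 912 = 3092
198 + 24 = 222;  912 + 222 = 1134;  3092 + 1134 = 4226
222 + 24 = 246;  1134 + 246 = 1380;  4226 + 1380 = 5606
246 + 24 = 270;  1380 + 270 = 1650;  5606 + 1650 = 7256
270 + 24 = 294;  1650 + 294 = 1944;  7256 + 1944 = 9200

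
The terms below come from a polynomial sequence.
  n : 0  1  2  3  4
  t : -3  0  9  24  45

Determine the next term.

72

Δ: 3, 9, 15, 21
Δ²: 6, 6, 6
Constant second difference = 6, so extend:
21 + 6 = 27;  45 + 27 = 72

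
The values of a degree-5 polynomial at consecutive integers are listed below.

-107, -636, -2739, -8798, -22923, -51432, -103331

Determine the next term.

-190794

First differences: -529, -2103, -6059, -14125, -28509, -51899
Second differences: -1574, -3956, -8066, -14384, -23390
Third differences: -2382, -4110, -6318, -9006
Fourth differences: -1728, -2208, -2688
Fifth differences: -480, -480
Fifth differences constant at -480.
-2688 − 480 = -3168;  -9006 − 3168 = -12174;  -23390 − 12174 = -35564;  -51899 − 35564 = -87463;  -103331 − 87463 = -190794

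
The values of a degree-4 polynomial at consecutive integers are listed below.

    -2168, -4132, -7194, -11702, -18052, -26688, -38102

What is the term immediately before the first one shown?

-1002

-1964, -3062, -4508, -6350, -8636, -11414
-1098, -1446, -1842, -2286, -2778
-348, -396, -444, -492
-48, -48, -48
The fourth differences are constant at -48.
Work back: -348 + 48 = -300;  -1098 + 300 = -798;  -1964 + 798 = -1166;  -2168 + 1166 = -1002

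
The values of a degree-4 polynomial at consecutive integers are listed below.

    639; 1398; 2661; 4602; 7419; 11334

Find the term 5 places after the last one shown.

759  1263  1941  2817  3915
504  678  876  1098
174  198  222
24  24
The fourth differences are constant (24).
222 + 24 = 246;  1098 + 246 = 1344;  3915 + 1344 = 5259;  11334 + 5259 = 16593
246 + 24 = 270;  1344 + 270 = 1614;  5259 + 1614 = 6873;  16593 + 6873 = 23466
270 + 24 = 294;  1614 + 294 = 1908;  6873 + 1908 = 8781;  23466 + 8781 = 32247
294 + 24 = 318;  1908 + 318 = 2226;  8781 + 2226 = 11007;  32247 + 11007 = 43254
318 + 24 = 342;  2226 + 342 = 2568;  11007 + 2568 = 13575;  43254 + 13575 = 56829

56829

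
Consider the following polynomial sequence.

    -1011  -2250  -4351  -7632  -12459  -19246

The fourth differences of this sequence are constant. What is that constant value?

-48

D1: -1239, -2101, -3281, -4827, -6787
D2: -862, -1180, -1546, -1960
D3: -318, -366, -414
D4: -48, -48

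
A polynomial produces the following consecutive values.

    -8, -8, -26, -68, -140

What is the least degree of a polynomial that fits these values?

3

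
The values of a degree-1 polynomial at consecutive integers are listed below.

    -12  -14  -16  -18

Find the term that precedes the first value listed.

-10

-2, -2, -2
The first differences are constant at -2.
Work back: -12 + 2 = -10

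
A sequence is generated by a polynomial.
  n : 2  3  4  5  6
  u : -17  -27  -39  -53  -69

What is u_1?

Δ: -10, -12, -14, -16
Δ²: -2, -2, -2
The second differences are constant at -2.
Work back: -10 + 2 = -8;  -17 + 8 = -9

-9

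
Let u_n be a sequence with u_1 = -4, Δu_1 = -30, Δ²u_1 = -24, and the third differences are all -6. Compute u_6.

-454

Build the table forward from the leading diagonal:
D3: -6, -6, -6, -6, -6, -6
D2: -24, -30, -36, -42, -48, -54
D1: -30, -54, -84, -120, -162, -210
u: -4, -34, -88, -172, -292, -454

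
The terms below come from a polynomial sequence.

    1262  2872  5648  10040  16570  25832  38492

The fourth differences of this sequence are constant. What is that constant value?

D1: 1610, 2776, 4392, 6530, 9262, 12660
D2: 1166, 1616, 2138, 2732, 3398
D3: 450, 522, 594, 666
D4: 72, 72, 72

72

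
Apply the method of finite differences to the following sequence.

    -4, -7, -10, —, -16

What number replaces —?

Using the first 3 terms:
D1: -3  -3
Constant first difference = -3.
Extend forward: -10 − 3 = -13

-13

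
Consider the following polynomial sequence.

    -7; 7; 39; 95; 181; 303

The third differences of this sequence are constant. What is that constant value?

6

Δ: 14, 32, 56, 86, 122
Δ²: 18, 24, 30, 36
Δ³: 6, 6, 6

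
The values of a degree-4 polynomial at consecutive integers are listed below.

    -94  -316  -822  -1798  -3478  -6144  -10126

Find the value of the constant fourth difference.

-48

Δ: -222, -506, -976, -1680, -2666, -3982
Δ²: -284, -470, -704, -986, -1316
Δ³: -186, -234, -282, -330
Δ⁴: -48, -48, -48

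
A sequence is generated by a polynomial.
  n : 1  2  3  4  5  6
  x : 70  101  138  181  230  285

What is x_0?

45

Δ: 31  37  43  49  55
Δ²: 6  6  6  6
The second differences are constant at 6.
Work back: 31 − 6 = 25;  70 − 25 = 45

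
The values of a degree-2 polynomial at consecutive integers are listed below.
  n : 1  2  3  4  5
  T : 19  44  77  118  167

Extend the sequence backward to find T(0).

D1: 25, 33, 41, 49
D2: 8, 8, 8
The second differences are constant at 8.
Work back: 25 − 8 = 17;  19 − 17 = 2

2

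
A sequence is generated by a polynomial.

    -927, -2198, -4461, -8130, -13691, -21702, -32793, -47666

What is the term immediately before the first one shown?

-306

-1271  -2263  -3669  -5561  -8011  -11091  -14873
-992  -1406  -1892  -2450  -3080  -3782
-414  -486  -558  -630  -702
-72  -72  -72  -72
The fourth differences are constant at -72.
Work back: -414 + 72 = -342;  -992 + 342 = -650;  -1271 + 650 = -621;  -927 + 621 = -306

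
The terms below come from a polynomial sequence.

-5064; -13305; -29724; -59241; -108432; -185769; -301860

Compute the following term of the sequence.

Δ: -8241 , -16419 , -29517 , -49191 , -77337 , -116091
Δ²: -8178 , -13098 , -19674 , -28146 , -38754
Δ³: -4920 , -6576 , -8472 , -10608
Δ⁴: -1656 , -1896 , -2136
Δ⁵: -240 , -240
Constant fifth difference = -240, so extend:
-2136 − 240 = -2376;  -10608 − 2376 = -12984;  -38754 − 12984 = -51738;  -116091 − 51738 = -167829;  -301860 − 167829 = -469689

-469689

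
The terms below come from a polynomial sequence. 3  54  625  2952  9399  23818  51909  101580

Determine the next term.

183307

Δ: 51, 571, 2327, 6447, 14419, 28091, 49671
Δ²: 520, 1756, 4120, 7972, 13672, 21580
Δ³: 1236, 2364, 3852, 5700, 7908
Δ⁴: 1128, 1488, 1848, 2208
Δ⁵: 360, 360, 360
The fifth differences are constant (360).
2208 + 360 = 2568;  7908 + 2568 = 10476;  21580 + 10476 = 32056;  49671 + 32056 = 81727;  101580 + 81727 = 183307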